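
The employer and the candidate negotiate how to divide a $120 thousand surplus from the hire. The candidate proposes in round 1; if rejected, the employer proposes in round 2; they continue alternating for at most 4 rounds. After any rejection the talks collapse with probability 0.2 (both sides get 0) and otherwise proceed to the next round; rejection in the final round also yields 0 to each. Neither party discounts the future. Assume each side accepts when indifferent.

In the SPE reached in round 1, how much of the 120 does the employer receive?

80.64

Round 4 (the employer proposes): rejection yields 0 for the candidate; the employer offers 0 and keeps 120.
Round 3 (the candidate proposes): rejecting gives the employer an expected 0.8 × 120 = 96; the candidate offers that and keeps 24.
Round 2 (the employer proposes): rejecting gives the candidate an expected 0.8 × 24 = 19.2. The employer offers 19.2 and keeps 120 − 19.2 = 100.8.
Round 1 (the candidate proposes): rejecting gives the employer an expected 0.8 × 100.8 = 80.64; the candidate offers that and keeps 39.36.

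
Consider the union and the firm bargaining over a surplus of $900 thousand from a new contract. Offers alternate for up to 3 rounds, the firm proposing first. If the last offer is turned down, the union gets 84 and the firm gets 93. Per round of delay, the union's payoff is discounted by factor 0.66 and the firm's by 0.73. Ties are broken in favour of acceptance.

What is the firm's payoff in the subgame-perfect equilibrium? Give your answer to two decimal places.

Round 3 (the firm proposes): the union gets 84 if talks fail, so the firm offers 84 and keeps 816.
Round 2 (the union proposes): the firm can get 816 next round, worth 0.73 × 816 = 595.68 now; the union offers that and keeps 304.32.
Round 1 (the firm proposes): the union can get 304.32 next round, worth 0.66 × 304.32 = 200.8512 now, so the firm offers 200.8512, keeping 699.1488.

699.15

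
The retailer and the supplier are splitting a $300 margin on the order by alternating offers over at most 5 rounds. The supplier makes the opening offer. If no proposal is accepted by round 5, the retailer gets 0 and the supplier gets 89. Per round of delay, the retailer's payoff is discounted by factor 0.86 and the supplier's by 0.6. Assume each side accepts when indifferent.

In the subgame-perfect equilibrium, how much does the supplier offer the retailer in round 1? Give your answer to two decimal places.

156.45

By backward induction:
Round 5 (the supplier proposes): the retailer will accept anything ≥ 0, so the supplier offers 0 and keeps 300.
Round 4 (the retailer proposes): the supplier can get 300 next round, worth 0.6 × 300 = 180 now, so the retailer offers 180, keeping 120.
Round 3 (the supplier proposes): the retailer can get 120 next round, worth 0.86 × 120 = 103.2 now, so the supplier offers 103.2, keeping 196.8.
Round 2 (the retailer proposes): the supplier can get 196.8 next round, worth 0.6 × 196.8 = 118.08 now. The retailer offers 118.08 and keeps 300 − 118.08 = 181.92.
Round 1 (the supplier proposes): the retailer can get 181.92 next round, worth 0.86 × 181.92 = 156.4512 now, so the supplier offers 156.4512, keeping 143.5488.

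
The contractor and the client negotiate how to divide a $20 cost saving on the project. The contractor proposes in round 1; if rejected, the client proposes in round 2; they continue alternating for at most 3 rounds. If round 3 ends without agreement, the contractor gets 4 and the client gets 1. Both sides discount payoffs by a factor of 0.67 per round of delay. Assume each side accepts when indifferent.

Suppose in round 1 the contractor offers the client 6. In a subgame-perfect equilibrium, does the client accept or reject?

Accept

Work out the client's continuation value if the offer is rejected.
Round 3 (the contractor proposes): the client gets 1 if talks fail, so the contractor offers 1 and keeps 19.
Round 2 (the client proposes): the contractor can get 19 next round, worth 0.67 × 19 = 12.73 now. The client offers 12.73 and keeps 20 − 12.73 = 7.27.
So by rejecting in round 1, the client gets 7.27 next round, worth 0.67 × 7.27 = 4.8709 now.
Offer 6 ≥ 4.8709, so the client accepts.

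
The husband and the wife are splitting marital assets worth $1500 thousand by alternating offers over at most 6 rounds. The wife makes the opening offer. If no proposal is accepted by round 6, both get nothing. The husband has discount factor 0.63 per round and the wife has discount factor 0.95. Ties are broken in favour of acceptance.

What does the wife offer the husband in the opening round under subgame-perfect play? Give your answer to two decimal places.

Solve by backward induction from round 6.
Round 6 (the husband proposes): rejection yields 0 for the wife; the husband offers 0 and keeps 1500.
Round 5 (the wife proposes): the husband can get 1500 next round, worth 0.63 × 1500 = 945 now. The wife offers 945 and keeps 1500 − 945 = 555.
Round 4 (the husband proposes): the wife can get 555 next round, worth 0.95 × 555 = 527.25 now, so the husband offers 527.25, keeping 972.75.
Round 3 (the wife proposes): the husband can get 972.75 next round, worth 0.63 × 972.75 = 612.8325 now, so the wife offers 612.8325, keeping 887.1675.
Round 2 (the husband proposes): the wife can get 887.1675 next round, worth 0.95 × 887.1675 = 842.809125 now. The husband offers 842.809125 and keeps 1500 − 842.809125 = 657.190875.
Round 1 (the wife proposes): the husband can get 657.190875 next round, worth 0.63 × 657.190875 = 414.03025125 now; the wife offers that and keeps 1085.96974875.

414.03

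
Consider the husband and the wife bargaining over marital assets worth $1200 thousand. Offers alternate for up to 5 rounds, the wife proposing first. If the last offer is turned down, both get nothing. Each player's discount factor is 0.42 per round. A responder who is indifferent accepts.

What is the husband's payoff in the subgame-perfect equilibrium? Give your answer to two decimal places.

Round 5 (the wife proposes): the husband will accept anything ≥ 0, so the wife offers 0 and keeps 1200.
Round 4 (the husband proposes): the wife can get 1200 next round, worth 0.42 × 1200 = 504 now, so the husband offers 504, keeping 696.
Round 3 (the wife proposes): the husband can get 696 next round, worth 0.42 × 696 = 292.32 now. The wife offers 292.32 and keeps 1200 − 292.32 = 907.68.
Round 2 (the husband proposes): the wife can get 907.68 next round, worth 0.42 × 907.68 = 381.2256 now. The husband offers 381.2256 and keeps 1200 − 381.2256 = 818.7744.
Round 1 (the wife proposes): the husband can get 818.7744 next round, worth 0.42 × 818.7744 = 343.885248 now. The wife offers 343.885248 and keeps 1200 − 343.885248 = 856.114752.

343.89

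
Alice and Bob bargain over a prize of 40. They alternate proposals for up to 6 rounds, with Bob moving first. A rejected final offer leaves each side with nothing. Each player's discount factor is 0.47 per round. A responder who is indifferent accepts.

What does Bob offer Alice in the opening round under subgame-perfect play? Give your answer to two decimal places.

13.08

Round 6 (Alice proposes): rejection yields 0 for Bob; Alice offers 0 and keeps 40.
Round 5 (Bob proposes): Alice can get 40 next round, worth 0.47 × 40 = 18.8 now. Bob offers 18.8 and keeps 40 − 18.8 = 21.2.
Round 4 (Alice proposes): Bob can get 21.2 next round, worth 0.47 × 21.2 = 9.964 now. Alice offers 9.964 and keeps 40 − 9.964 = 30.036.
Round 3 (Bob proposes): Alice can get 30.036 next round, worth 0.47 × 30.036 = 14.11692 now. Bob offers 14.11692 and keeps 40 − 14.11692 = 25.88308.
Round 2 (Alice proposes): Bob can get 25.88308 next round, worth 0.47 × 25.88308 = 12.1650476 now. Alice offers 12.1650476 and keeps 40 − 12.1650476 = 27.8349524.
Round 1 (Bob proposes): Alice can get 27.8349524 next round, worth 0.47 × 27.8349524 = 13.082427628 now. Bob offers 13.082427628 and keeps 40 − 13.082427628 = 26.917572372.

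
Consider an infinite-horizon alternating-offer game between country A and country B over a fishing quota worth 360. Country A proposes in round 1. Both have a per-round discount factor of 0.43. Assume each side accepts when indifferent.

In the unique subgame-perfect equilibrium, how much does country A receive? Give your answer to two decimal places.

Let x be country A's share when country A proposes and y be country B's share when country B proposes.
Country B accepts iff offered ≥ 0.43·y, so x = 360 − 0.43y. Symmetrically y = 360 − 0.43x.
Substituting: x = 360 − 0.43(360 − 0.43x), giving x(1 − 0.43·0.43) = 360(1 − 0.43).
So x = 360 × 0.57 / 0.8151 ≈ 251.7483, and country B receives 360 − x ≈ 108.2517.

251.75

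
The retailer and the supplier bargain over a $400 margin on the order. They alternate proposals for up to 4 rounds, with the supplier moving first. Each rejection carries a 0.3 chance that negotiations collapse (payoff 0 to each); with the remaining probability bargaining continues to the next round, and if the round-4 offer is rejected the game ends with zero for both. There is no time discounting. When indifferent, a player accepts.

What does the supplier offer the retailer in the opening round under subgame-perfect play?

Round 4 (the retailer proposes): rejection yields 0 for the supplier; the retailer offers 0 and keeps 400.
Round 3 (the supplier proposes): rejecting gives the retailer an expected 0.7 × 400 = 280. The supplier offers 280 and keeps 400 − 280 = 120.
Round 2 (the retailer proposes): rejecting gives the supplier an expected 0.7 × 120 = 84, so the retailer offers 84, keeping 316.
Round 1 (the supplier proposes): rejecting gives the retailer an expected 0.7 × 316 = 221.2. The supplier offers 221.2 and keeps 400 − 221.2 = 178.8.

221.2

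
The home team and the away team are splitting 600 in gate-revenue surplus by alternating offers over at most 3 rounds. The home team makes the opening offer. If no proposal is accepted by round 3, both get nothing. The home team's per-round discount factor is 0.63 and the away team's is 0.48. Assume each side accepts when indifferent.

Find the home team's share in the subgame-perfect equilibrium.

Round 3 (the home team proposes): rejection yields 0 for the away team; the home team offers 0 and keeps 600.
Round 2 (the away team proposes): the home team can get 600 next round, worth 0.63 × 600 = 378 now. The away team offers 378 and keeps 600 − 378 = 222.
Round 1 (the home team proposes): the away team can get 222 next round, worth 0.48 × 222 = 106.56 now; the home team offers that and keeps 493.44.

493.44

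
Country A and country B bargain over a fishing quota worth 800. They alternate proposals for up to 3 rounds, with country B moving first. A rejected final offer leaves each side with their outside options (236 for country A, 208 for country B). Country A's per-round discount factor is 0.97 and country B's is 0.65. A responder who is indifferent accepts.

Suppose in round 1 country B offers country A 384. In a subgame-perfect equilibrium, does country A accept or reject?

Reject

Round 3 (country B proposes): country A gets 236 if talks fail, so country B offers 236 and keeps 564.
Round 2 (country A proposes): country B can get 564 next round, worth 0.65 × 564 = 366.6 now. Country A offers 366.6 and keeps 800 − 366.6 = 433.4.
So by rejecting in round 1, country A gets 433.4 next round, worth 0.97 × 433.4 = 420.398 now.
Offer 384 < 420.398, so country A rejects.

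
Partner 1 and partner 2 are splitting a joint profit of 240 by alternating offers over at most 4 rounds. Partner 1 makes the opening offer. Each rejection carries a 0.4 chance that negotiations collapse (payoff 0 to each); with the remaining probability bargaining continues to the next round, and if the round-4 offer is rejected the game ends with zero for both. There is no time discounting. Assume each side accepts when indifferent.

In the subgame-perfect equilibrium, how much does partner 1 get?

Round 4 (partner 2 proposes): rejection yields 0 for partner 1; partner 2 offers 0 and keeps 240.
Round 3 (partner 1 proposes): rejecting gives partner 2 an expected 0.6 × 240 = 144, so partner 1 offers 144, keeping 96.
Round 2 (partner 2 proposes): rejecting gives partner 1 an expected 0.6 × 96 = 57.6; partner 2 offers that and keeps 182.4.
Round 1 (partner 1 proposes): rejecting gives partner 2 an expected 0.6 × 182.4 = 109.44; partner 1 offers that and keeps 130.56.

130.56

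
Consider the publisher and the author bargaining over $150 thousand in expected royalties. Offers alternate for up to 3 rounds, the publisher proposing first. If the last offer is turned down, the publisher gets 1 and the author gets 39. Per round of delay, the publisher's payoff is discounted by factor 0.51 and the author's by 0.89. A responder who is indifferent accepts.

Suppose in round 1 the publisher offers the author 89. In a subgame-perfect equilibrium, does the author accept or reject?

Round 3 (the publisher proposes): the author gets 39 if talks fail, so the publisher offers 39 and keeps 111.
Round 2 (the author proposes): the publisher can get 111 next round, worth 0.51 × 111 = 56.61 now; the author offers that and keeps 93.39.
So by rejecting in round 1, the author gets 93.39 next round, worth 0.89 × 93.39 = 83.1171 now.
Offer 89 ≥ 83.1171, so the author accepts.

Accept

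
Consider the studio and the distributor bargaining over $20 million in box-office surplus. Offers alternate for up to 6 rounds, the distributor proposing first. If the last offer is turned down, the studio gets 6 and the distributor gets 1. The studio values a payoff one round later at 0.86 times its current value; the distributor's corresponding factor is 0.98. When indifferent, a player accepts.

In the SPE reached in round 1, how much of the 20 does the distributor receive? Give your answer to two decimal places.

7.76

Round 6 (the studio proposes): the distributor gets 1 if talks fail, so the studio offers 1 and keeps 19.
Round 5 (the distributor proposes): the studio can get 19 next round, worth 0.86 × 19 = 16.34 now, so the distributor offers 16.34, keeping 3.66.
Round 4 (the studio proposes): the distributor can get 3.66 next round, worth 0.98 × 3.66 = 3.5868 now. The studio offers 3.5868 and keeps 20 − 3.5868 = 16.4132.
Round 3 (the distributor proposes): the studio can get 16.4132 next round, worth 0.86 × 16.4132 = 14.115352 now; the distributor offers that and keeps 5.884648.
Round 2 (the studio proposes): the distributor can get 5.884648 next round, worth 0.98 × 5.884648 = 5.76695504 now; the studio offers that and keeps 14.23304496.
Round 1 (the distributor proposes): the studio can get 14.23304496 next round, worth 0.86 × 14.23304496 = 12.2404186656 now. The distributor offers 12.2404186656 and keeps 20 − 12.2404186656 = 7.7595813344.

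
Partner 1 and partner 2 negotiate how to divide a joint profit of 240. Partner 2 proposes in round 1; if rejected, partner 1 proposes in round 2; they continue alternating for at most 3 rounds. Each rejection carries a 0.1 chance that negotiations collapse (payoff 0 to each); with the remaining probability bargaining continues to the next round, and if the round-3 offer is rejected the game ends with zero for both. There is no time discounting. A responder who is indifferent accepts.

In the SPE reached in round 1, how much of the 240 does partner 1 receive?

21.6

Round 3 (partner 2 proposes): partner 1 will accept anything ≥ 0, so partner 2 offers 0 and keeps 240.
Round 2 (partner 1 proposes): rejecting gives partner 2 an expected 0.9 × 240 = 216. Partner 1 offers 216 and keeps 240 − 216 = 24.
Round 1 (partner 2 proposes): rejecting gives partner 1 an expected 0.9 × 24 = 21.6. Partner 2 offers 21.6 and keeps 240 − 21.6 = 218.4.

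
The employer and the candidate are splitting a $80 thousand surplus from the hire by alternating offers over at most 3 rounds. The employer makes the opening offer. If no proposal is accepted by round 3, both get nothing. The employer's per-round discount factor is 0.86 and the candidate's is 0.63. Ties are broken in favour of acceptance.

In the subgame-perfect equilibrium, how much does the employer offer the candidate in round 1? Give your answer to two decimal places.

Round 3 (the employer proposes): the candidate will accept anything ≥ 0, so the employer offers 0 and keeps 80.
Round 2 (the candidate proposes): the employer can get 80 next round, worth 0.86 × 80 = 68.8 now, so the candidate offers 68.8, keeping 11.2.
Round 1 (the employer proposes): the candidate can get 11.2 next round, worth 0.63 × 11.2 = 7.056 now. The employer offers 7.056 and keeps 80 − 7.056 = 72.944.

7.06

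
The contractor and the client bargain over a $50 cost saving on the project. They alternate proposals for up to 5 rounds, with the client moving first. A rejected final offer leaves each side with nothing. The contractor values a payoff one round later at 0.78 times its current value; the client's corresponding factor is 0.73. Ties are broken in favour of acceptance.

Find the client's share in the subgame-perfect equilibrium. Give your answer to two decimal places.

Round 5 (the client proposes): rejection yields 0 for the contractor; the client offers 0 and keeps 50.
Round 4 (the contractor proposes): the client can get 50 next round, worth 0.73 × 50 = 36.5 now; the contractor offers that and keeps 13.5.
Round 3 (the client proposes): the contractor can get 13.5 next round, worth 0.78 × 13.5 = 10.53 now; the client offers that and keeps 39.47.
Round 2 (the contractor proposes): the client can get 39.47 next round, worth 0.73 × 39.47 = 28.8131 now. The contractor offers 28.8131 and keeps 50 − 28.8131 = 21.1869.
Round 1 (the client proposes): the contractor can get 21.1869 next round, worth 0.78 × 21.1869 = 16.525782 now. The client offers 16.525782 and keeps 50 − 16.525782 = 33.474218.

33.47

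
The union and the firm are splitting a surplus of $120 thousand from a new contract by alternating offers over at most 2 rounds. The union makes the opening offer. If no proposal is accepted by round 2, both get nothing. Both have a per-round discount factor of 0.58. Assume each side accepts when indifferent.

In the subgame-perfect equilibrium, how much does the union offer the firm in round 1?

Work backward from the last round.
Round 2 (the firm proposes): rejection yields 0 for the union; the firm offers 0 and keeps 120.
Round 1 (the union proposes): the firm can get 120 next round, worth 0.58 × 120 = 69.6 now; the union offers that and keeps 50.4.

69.6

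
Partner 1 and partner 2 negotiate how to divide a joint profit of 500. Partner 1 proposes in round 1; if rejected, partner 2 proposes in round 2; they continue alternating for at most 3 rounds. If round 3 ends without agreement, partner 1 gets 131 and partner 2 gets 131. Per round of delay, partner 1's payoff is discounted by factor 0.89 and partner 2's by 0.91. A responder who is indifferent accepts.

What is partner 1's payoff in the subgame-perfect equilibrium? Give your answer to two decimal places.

343.85

By backward induction:
Round 3 (partner 1 proposes): partner 2 gets 131 if talks fail, so partner 1 offers 131 and keeps 369.
Round 2 (partner 2 proposes): partner 1 can get 369 next round, worth 0.89 × 369 = 328.41 now. Partner 2 offers 328.41 and keeps 500 − 328.41 = 171.59.
Round 1 (partner 1 proposes): partner 2 can get 171.59 next round, worth 0.91 × 171.59 = 156.1469 now; partner 1 offers that and keeps 343.8531.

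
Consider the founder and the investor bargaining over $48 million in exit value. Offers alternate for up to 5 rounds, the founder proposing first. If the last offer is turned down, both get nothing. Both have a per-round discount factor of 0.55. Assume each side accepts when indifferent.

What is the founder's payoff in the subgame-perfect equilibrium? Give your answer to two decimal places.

By backward induction:
Round 5 (the founder proposes): rejection yields 0 for the investor; the founder offers 0 and keeps 48.
Round 4 (the investor proposes): the founder can get 48 next round, worth 0.55 × 48 = 26.4 now, so the investor offers 26.4, keeping 21.6.
Round 3 (the founder proposes): the investor can get 21.6 next round, worth 0.55 × 21.6 = 11.88 now. The founder offers 11.88 and keeps 48 − 11.88 = 36.12.
Round 2 (the investor proposes): the founder can get 36.12 next round, worth 0.55 × 36.12 = 19.866 now; the investor offers that and keeps 28.134.
Round 1 (the founder proposes): the investor can get 28.134 next round, worth 0.55 × 28.134 = 15.4737 now. The founder offers 15.4737 and keeps 48 − 15.4737 = 32.5263.

32.53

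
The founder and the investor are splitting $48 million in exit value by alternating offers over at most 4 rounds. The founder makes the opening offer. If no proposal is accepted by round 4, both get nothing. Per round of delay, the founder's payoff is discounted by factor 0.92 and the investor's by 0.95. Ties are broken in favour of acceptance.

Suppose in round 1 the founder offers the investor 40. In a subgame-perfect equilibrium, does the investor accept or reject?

Round 4 (the investor proposes): the founder will accept anything ≥ 0, so the investor offers 0 and keeps 48.
Round 3 (the founder proposes): the investor can get 48 next round, worth 0.95 × 48 = 45.6 now, so the founder offers 45.6, keeping 2.4.
Round 2 (the investor proposes): the founder can get 2.4 next round, worth 0.92 × 2.4 = 2.208 now; the investor offers that and keeps 45.792.
So by rejecting in round 1, the investor gets 45.792 next round, worth 0.95 × 45.792 = 43.5024 now.
Offer 40 < 43.5024, so the investor rejects.

Reject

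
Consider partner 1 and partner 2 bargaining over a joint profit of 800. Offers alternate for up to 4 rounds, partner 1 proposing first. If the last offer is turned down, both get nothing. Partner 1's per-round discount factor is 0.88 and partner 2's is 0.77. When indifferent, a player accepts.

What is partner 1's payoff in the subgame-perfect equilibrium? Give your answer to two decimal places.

308.68

Solve by backward induction from round 4.
Round 4 (partner 2 proposes): rejection yields 0 for partner 1; partner 2 offers 0 and keeps 800.
Round 3 (partner 1 proposes): partner 2 can get 800 next round, worth 0.77 × 800 = 616 now; partner 1 offers that and keeps 184.
Round 2 (partner 2 proposes): partner 1 can get 184 next round, worth 0.88 × 184 = 161.92 now. Partner 2 offers 161.92 and keeps 800 − 161.92 = 638.08.
Round 1 (partner 1 proposes): partner 2 can get 638.08 next round, worth 0.77 × 638.08 = 491.3216 now, so partner 1 offers 491.3216, keeping 308.6784.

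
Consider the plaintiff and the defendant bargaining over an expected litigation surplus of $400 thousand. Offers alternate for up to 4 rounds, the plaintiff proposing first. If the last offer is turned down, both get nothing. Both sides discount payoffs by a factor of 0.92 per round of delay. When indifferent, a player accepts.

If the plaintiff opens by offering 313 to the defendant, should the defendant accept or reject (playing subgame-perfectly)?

Round 4 (the defendant proposes): rejection yields 0 for the plaintiff; the defendant offers 0 and keeps 400.
Round 3 (the plaintiff proposes): the defendant can get 400 next round, worth 0.92 × 400 = 368 now. The plaintiff offers 368 and keeps 400 − 368 = 32.
Round 2 (the defendant proposes): the plaintiff can get 32 next round, worth 0.92 × 32 = 29.44 now, so the defendant offers 29.44, keeping 370.56.
So by rejecting in round 1, the defendant gets 370.56 next round, worth 0.92 × 370.56 = 340.9152 now.
Offer 313 < 340.9152, so the defendant rejects.

Reject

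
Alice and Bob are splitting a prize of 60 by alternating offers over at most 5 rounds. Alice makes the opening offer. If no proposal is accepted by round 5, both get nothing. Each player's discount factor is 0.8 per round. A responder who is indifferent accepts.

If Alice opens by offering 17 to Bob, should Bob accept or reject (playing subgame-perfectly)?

Round 5 (Alice proposes): rejection yields 0 for Bob; Alice offers 0 and keeps 60.
Round 4 (Bob proposes): Alice can get 60 next round, worth 0.8 × 60 = 48 now, so Bob offers 48, keeping 12.
Round 3 (Alice proposes): Bob can get 12 next round, worth 0.8 × 12 = 9.6 now, so Alice offers 9.6, keeping 50.4.
Round 2 (Bob proposes): Alice can get 50.4 next round, worth 0.8 × 50.4 = 40.32 now, so Bob offers 40.32, keeping 19.68.
So by rejecting in round 1, Bob gets 19.68 next round, worth 0.8 × 19.68 = 15.744 now.
Offer 17 ≥ 15.744, so Bob accepts.

Accept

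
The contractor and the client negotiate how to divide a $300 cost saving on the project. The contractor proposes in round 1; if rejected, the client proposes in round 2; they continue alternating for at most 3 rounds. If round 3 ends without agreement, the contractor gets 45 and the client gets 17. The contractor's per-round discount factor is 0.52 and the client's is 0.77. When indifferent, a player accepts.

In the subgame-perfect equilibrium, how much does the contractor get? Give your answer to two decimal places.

Round 3 (the contractor proposes): the client gets 17 if talks fail, so the contractor offers 17 and keeps 283.
Round 2 (the client proposes): the contractor can get 283 next round, worth 0.52 × 283 = 147.16 now; the client offers that and keeps 152.84.
Round 1 (the contractor proposes): the client can get 152.84 next round, worth 0.77 × 152.84 = 117.6868 now. The contractor offers 117.6868 and keeps 300 − 117.6868 = 182.3132.

182.31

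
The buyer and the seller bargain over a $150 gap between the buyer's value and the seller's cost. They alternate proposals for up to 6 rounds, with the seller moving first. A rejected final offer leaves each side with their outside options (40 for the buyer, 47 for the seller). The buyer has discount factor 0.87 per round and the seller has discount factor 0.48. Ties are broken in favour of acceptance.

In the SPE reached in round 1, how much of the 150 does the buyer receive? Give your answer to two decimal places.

111.83

Round 6 (the buyer proposes): the seller gets 47 if talks fail, so the buyer offers 47 and keeps 103.
Round 5 (the seller proposes): the buyer can get 103 next round, worth 0.87 × 103 = 89.61 now; the seller offers that and keeps 60.39.
Round 4 (the buyer proposes): the seller can get 60.39 next round, worth 0.48 × 60.39 = 28.9872 now, so the buyer offers 28.9872, keeping 121.0128.
Round 3 (the seller proposes): the buyer can get 121.0128 next round, worth 0.87 × 121.0128 = 105.281136 now. The seller offers 105.281136 and keeps 150 − 105.281136 = 44.718864.
Round 2 (the buyer proposes): the seller can get 44.718864 next round, worth 0.48 × 44.718864 = 21.46505472 now. The buyer offers 21.46505472 and keeps 150 − 21.46505472 = 128.53494528.
Round 1 (the seller proposes): the buyer can get 128.53494528 next round, worth 0.87 × 128.53494528 = 111.8254023936 now; the seller offers that and keeps 38.1745976064.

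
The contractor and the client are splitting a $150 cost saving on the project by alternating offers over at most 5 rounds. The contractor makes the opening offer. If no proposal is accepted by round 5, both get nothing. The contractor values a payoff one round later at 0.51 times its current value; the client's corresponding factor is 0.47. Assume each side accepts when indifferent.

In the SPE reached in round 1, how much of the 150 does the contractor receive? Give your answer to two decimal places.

Solve by backward induction from round 5.
Round 5 (the contractor proposes): the client will accept anything ≥ 0, so the contractor offers 0 and keeps 150.
Round 4 (the client proposes): the contractor can get 150 next round, worth 0.51 × 150 = 76.5 now, so the client offers 76.5, keeping 73.5.
Round 3 (the contractor proposes): the client can get 73.5 next round, worth 0.47 × 73.5 = 34.545 now. The contractor offers 34.545 and keeps 150 − 34.545 = 115.455.
Round 2 (the client proposes): the contractor can get 115.455 next round, worth 0.51 × 115.455 = 58.88205 now. The client offers 58.88205 and keeps 150 − 58.88205 = 91.11795.
Round 1 (the contractor proposes): the client can get 91.11795 next round, worth 0.47 × 91.11795 = 42.8254365 now, so the contractor offers 42.8254365, keeping 107.1745635.

107.17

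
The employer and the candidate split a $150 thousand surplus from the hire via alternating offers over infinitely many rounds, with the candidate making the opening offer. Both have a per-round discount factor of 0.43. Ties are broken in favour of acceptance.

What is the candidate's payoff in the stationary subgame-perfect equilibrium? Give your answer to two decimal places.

When the candidate proposes, the employer accepts any offer worth at least 0.43 times what the employer would get by proposing next round; and vice versa.
This gives x = 150 − 0.43y and y = 150 − 0.43x, where x and y are each side's share when it proposes.
Hence (1 − 0.43·0.43)x = 150(1 − 0.43), i.e. 0.8151·x = 85.5.
x ≈ 104.8951; the employer's share is 150 − x ≈ 45.1049.

104.90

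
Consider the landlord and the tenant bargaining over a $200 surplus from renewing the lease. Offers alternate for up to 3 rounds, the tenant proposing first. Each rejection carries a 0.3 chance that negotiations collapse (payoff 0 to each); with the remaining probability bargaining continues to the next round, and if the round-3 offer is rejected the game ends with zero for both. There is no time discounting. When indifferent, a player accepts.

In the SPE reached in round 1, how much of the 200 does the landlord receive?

42

Round 3 (the tenant proposes): rejection yields 0 for the landlord; the tenant offers 0 and keeps 200.
Round 2 (the landlord proposes): rejecting gives the tenant an expected 0.7 × 200 = 140; the landlord offers that and keeps 60.
Round 1 (the tenant proposes): rejecting gives the landlord an expected 0.7 × 60 = 42. The tenant offers 42 and keeps 200 − 42 = 158.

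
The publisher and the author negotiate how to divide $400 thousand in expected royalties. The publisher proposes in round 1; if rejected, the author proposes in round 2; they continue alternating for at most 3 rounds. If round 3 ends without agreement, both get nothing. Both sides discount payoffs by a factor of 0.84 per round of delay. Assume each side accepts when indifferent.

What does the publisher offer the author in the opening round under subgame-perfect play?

By backward induction:
Round 3 (the publisher proposes): the author will accept anything ≥ 0, so the publisher offers 0 and keeps 400.
Round 2 (the author proposes): the publisher can get 400 next round, worth 0.84 × 400 = 336 now. The author offers 336 and keeps 400 − 336 = 64.
Round 1 (the publisher proposes): the author can get 64 next round, worth 0.84 × 64 = 53.76 now. The publisher offers 53.76 and keeps 400 − 53.76 = 346.24.

53.76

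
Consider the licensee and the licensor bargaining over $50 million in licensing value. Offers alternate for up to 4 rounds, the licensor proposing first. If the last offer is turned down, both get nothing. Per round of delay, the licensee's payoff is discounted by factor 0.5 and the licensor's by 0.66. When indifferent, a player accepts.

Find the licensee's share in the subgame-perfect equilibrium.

16.75

Round 4 (the licensee proposes): the licensor will accept anything ≥ 0, so the licensee offers 0 and keeps 50.
Round 3 (the licensor proposes): the licensee can get 50 next round, worth 0.5 × 50 = 25 now; the licensor offers that and keeps 25.
Round 2 (the licensee proposes): the licensor can get 25 next round, worth 0.66 × 25 = 16.5 now, so the licensee offers 16.5, keeping 33.5.
Round 1 (the licensor proposes): the licensee can get 33.5 next round, worth 0.5 × 33.5 = 16.75 now. The licensor offers 16.75 and keeps 50 − 16.75 = 33.25.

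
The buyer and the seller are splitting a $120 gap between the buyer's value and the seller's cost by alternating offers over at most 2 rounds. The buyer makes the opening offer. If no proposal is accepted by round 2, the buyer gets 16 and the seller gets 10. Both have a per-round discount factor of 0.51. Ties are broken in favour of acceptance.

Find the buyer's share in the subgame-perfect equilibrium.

Round 2 (the seller proposes): the buyer gets 16 if talks fail, so the seller offers 16 and keeps 104.
Round 1 (the buyer proposes): the seller can get 104 next round, worth 0.51 × 104 = 53.04 now. The buyer offers 53.04 and keeps 120 − 53.04 = 66.96.

66.96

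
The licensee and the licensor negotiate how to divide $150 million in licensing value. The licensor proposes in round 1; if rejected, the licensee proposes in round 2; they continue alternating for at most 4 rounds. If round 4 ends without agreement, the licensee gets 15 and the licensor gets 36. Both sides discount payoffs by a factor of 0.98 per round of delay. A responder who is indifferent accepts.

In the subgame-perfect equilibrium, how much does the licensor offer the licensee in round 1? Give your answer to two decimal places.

Round 4 (the licensee proposes): the licensor gets 36 if talks fail, so the licensee offers 36 and keeps 114.
Round 3 (the licensor proposes): the licensee can get 114 next round, worth 0.98 × 114 = 111.72 now. The licensor offers 111.72 and keeps 150 − 111.72 = 38.28.
Round 2 (the licensee proposes): the licensor can get 38.28 next round, worth 0.98 × 38.28 = 37.5144 now, so the licensee offers 37.5144, keeping 112.4856.
Round 1 (the licensor proposes): the licensee can get 112.4856 next round, worth 0.98 × 112.4856 = 110.235888 now, so the licensor offers 110.235888, keeping 39.764112.

110.24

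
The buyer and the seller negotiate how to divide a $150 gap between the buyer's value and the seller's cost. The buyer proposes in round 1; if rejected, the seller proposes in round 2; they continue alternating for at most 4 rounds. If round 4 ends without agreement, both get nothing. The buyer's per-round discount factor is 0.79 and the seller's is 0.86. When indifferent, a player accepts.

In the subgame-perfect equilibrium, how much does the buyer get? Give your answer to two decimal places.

Round 4 (the seller proposes): rejection yields 0 for the buyer; the seller offers 0 and keeps 150.
Round 3 (the buyer proposes): the seller can get 150 next round, worth 0.86 × 150 = 129 now. The buyer offers 129 and keeps 150 − 129 = 21.
Round 2 (the seller proposes): the buyer can get 21 next round, worth 0.79 × 21 = 16.59 now; the seller offers that and keeps 133.41.
Round 1 (the buyer proposes): the seller can get 133.41 next round, worth 0.86 × 133.41 = 114.7326 now; the buyer offers that and keeps 35.2674.

35.27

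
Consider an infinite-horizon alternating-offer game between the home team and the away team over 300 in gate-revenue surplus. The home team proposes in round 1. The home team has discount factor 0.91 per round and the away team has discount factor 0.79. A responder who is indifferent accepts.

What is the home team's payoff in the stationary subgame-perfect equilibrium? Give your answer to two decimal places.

In a stationary SPE each proposer offers the other exactly their discounted continuation value.
If the home team keeps x when proposing and the away team keeps y when proposing, then x = 300 − 0.79y and y = 300 − 0.91x.
Solving: x = 300(1 − 0.79) / (1 − 0.91·0.79) = 63 / 0.2811 ≈ 224.1195.
The away team gets 300 − 224.1195 ≈ 75.8805.

224.12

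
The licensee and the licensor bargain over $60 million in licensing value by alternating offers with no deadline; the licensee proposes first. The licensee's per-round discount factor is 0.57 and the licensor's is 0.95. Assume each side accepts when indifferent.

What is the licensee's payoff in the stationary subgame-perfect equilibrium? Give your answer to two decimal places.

Let x be the licensee's share when the licensee proposes and y be the licensor's share when the licensor proposes.
The licensor accepts iff offered ≥ 0.95·y, so x = 60 − 0.95y. Symmetrically y = 60 − 0.57x.
Substituting: x = 60 − 0.95(60 − 0.57x), giving x(1 − 0.57·0.95) = 60(1 − 0.95).
So x = 60 × 0.05 / 0.4585 ≈ 6.5431, and the licensor receives 60 − x ≈ 53.4569.

6.54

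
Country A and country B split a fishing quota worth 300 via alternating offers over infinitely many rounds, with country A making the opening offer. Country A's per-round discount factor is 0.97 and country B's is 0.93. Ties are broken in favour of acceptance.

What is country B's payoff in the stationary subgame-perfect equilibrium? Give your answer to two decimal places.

Let x be country A's share when country A proposes and y be country B's share when country B proposes.
Country B accepts iff offered ≥ 0.93·y, so x = 300 − 0.93y. Symmetrically y = 300 − 0.97x.
Substituting: x = 300 − 0.93(300 − 0.97x), giving x(1 − 0.97·0.93) = 300(1 − 0.93).
So x = 300 × 0.07 / 0.0979 ≈ 214.5046, and country B receives 300 − x ≈ 85.4954.

85.50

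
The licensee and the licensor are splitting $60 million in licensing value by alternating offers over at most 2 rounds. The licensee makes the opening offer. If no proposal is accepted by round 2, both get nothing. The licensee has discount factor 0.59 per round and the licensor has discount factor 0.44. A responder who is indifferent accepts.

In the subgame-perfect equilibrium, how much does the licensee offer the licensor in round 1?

26.4

Solve by backward induction from round 2.
Round 2 (the licensor proposes): the licensee will accept anything ≥ 0, so the licensor offers 0 and keeps 60.
Round 1 (the licensee proposes): the licensor can get 60 next round, worth 0.44 × 60 = 26.4 now, so the licensee offers 26.4, keeping 33.6.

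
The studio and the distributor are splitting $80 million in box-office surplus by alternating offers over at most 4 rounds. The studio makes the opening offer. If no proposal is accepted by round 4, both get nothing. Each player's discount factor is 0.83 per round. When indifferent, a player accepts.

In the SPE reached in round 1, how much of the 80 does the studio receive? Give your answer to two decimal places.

Round 4 (the distributor proposes): rejection yields 0 for the studio; the distributor offers 0 and keeps 80.
Round 3 (the studio proposes): the distributor can get 80 next round, worth 0.83 × 80 = 66.4 now, so the studio offers 66.4, keeping 13.6.
Round 2 (the distributor proposes): the studio can get 13.6 next round, worth 0.83 × 13.6 = 11.288 now, so the distributor offers 11.288, keeping 68.712.
Round 1 (the studio proposes): the distributor can get 68.712 next round, worth 0.83 × 68.712 = 57.03096 now; the studio offers that and keeps 22.96904.

22.97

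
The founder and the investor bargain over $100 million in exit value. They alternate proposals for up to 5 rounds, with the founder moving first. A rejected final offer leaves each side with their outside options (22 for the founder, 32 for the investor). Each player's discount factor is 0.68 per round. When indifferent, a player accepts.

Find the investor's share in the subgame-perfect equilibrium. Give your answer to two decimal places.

Round 5 (the founder proposes): the investor gets 32 if talks fail, so the founder offers 32 and keeps 68.
Round 4 (the investor proposes): the founder can get 68 next round, worth 0.68 × 68 = 46.24 now, so the investor offers 46.24, keeping 53.76.
Round 3 (the founder proposes): the investor can get 53.76 next round, worth 0.68 × 53.76 = 36.5568 now. The founder offers 36.5568 and keeps 100 − 36.5568 = 63.4432.
Round 2 (the investor proposes): the founder can get 63.4432 next round, worth 0.68 × 63.4432 = 43.141376 now; the investor offers that and keeps 56.858624.
Round 1 (the founder proposes): the investor can get 56.858624 next round, worth 0.68 × 56.858624 = 38.66386432 now; the founder offers that and keeps 61.33613568.

38.66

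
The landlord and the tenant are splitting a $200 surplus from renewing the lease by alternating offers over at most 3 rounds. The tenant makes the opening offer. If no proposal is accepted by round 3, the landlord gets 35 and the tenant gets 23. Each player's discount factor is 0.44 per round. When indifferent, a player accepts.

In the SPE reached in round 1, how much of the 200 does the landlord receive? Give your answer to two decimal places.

56.06

Round 3 (the tenant proposes): the landlord gets 35 if talks fail, so the tenant offers 35 and keeps 165.
Round 2 (the landlord proposes): the tenant can get 165 next round, worth 0.44 × 165 = 72.6 now. The landlord offers 72.6 and keeps 200 − 72.6 = 127.4.
Round 1 (the tenant proposes): the landlord can get 127.4 next round, worth 0.44 × 127.4 = 56.056 now. The tenant offers 56.056 and keeps 200 − 56.056 = 143.944.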